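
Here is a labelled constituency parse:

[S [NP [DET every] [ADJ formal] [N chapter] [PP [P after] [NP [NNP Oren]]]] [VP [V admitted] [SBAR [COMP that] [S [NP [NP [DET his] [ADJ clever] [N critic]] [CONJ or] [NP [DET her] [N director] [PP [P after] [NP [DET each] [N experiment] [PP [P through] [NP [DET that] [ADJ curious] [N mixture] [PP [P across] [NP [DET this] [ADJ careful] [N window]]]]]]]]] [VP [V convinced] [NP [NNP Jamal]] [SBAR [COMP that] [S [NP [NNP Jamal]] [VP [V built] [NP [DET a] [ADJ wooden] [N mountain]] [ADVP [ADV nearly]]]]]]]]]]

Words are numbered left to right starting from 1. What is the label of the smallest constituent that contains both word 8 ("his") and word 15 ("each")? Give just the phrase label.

NP

The smallest bracket enclosing both words is [NP his clever critic or her director after each experiment through that curious mixture across this careful window], so the label is NP.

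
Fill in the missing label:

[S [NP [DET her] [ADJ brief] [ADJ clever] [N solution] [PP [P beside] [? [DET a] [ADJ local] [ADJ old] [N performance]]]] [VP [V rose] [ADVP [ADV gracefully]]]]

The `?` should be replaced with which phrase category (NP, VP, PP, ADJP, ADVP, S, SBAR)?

NP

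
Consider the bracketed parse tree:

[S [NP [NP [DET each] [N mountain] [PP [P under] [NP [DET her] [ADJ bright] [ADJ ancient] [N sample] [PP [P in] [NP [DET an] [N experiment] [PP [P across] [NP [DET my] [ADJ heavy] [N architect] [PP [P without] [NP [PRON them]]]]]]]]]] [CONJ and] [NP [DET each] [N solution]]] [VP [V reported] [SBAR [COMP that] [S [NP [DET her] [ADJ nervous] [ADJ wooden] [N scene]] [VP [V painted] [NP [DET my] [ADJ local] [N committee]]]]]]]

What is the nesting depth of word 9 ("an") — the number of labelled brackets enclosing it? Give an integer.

The word sits inside DET, which is inside NP, inside PP, inside NP, inside PP, inside NP, inside NP, inside S — 8 brackets in all.

8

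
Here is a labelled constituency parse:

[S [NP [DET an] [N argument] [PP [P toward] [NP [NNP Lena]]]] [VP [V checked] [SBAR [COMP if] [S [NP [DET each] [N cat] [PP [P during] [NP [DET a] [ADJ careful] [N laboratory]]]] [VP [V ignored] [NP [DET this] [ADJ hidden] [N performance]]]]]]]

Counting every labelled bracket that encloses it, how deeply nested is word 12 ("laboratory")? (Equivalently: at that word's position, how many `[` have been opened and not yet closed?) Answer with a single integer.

8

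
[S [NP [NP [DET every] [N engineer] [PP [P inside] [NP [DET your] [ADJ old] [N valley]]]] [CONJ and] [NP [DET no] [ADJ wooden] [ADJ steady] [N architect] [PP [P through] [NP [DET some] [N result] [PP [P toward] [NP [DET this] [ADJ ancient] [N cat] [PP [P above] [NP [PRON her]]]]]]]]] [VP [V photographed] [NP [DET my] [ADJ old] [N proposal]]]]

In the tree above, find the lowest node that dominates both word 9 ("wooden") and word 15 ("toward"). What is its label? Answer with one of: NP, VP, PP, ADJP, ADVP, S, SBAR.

NP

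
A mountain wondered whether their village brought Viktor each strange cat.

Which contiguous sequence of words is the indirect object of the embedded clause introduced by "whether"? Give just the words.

Viktor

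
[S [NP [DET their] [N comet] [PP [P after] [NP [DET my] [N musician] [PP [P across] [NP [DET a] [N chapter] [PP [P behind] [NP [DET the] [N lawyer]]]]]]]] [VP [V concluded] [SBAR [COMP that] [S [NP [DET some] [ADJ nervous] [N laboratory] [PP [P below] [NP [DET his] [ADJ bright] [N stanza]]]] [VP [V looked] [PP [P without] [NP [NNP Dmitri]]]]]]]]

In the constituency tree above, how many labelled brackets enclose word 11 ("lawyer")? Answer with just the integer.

The word sits inside N, which is inside NP, inside PP, inside NP, inside PP, inside NP, inside PP, inside NP, inside S — 9 brackets in all.

9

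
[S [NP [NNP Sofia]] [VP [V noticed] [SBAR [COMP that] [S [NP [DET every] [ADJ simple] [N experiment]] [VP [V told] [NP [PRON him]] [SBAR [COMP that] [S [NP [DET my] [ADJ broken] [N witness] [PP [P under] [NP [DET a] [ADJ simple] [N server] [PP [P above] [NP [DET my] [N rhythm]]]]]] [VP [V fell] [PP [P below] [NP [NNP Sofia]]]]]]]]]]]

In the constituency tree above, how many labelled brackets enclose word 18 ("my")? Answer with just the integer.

13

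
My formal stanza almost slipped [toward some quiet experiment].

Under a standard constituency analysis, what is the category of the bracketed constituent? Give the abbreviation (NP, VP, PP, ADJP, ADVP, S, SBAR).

PP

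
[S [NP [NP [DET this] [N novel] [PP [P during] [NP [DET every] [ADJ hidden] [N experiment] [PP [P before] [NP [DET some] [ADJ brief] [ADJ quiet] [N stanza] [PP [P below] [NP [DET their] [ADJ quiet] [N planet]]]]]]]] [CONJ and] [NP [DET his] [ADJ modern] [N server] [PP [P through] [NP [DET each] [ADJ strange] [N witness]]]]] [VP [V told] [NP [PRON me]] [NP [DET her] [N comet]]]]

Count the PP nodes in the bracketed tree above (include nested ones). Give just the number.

4

Scanning left to right, an opening `[PP` appears at word positions 3, 7, 12, 20 — 4 in total.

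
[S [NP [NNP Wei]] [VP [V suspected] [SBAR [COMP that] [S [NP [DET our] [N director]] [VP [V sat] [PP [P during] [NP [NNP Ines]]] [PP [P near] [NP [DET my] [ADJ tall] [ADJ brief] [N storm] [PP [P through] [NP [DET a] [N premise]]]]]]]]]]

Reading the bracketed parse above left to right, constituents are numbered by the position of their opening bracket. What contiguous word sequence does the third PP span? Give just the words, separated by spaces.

through a premise

In left-to-right order the PP constituents are "during Ines"; "near my tall brief storm through a premise"; "through a premise". Number 3 is "through a premise".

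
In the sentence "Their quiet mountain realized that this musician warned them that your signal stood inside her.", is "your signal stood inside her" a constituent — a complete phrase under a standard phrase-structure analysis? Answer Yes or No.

Yes

These words form the whole clause headed by "stood", so yes — one constituent.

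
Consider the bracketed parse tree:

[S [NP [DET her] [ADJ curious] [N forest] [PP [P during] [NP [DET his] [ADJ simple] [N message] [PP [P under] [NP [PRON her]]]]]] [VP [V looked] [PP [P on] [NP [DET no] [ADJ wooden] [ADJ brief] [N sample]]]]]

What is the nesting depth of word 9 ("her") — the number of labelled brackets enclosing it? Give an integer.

Counting open brackets not yet closed at "her": [S [NP [PP [NP [PP [NP [PRON = 7.

7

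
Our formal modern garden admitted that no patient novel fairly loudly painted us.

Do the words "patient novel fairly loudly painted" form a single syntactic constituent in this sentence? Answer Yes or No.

No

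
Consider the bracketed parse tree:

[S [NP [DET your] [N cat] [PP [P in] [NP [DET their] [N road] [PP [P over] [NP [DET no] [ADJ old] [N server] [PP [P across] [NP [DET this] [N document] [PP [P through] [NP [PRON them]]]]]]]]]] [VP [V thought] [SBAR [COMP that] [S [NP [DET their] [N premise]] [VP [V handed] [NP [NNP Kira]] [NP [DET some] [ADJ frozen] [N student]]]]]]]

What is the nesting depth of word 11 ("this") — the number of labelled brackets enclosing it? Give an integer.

9

The word sits inside DET, which is inside NP, inside PP, inside NP, inside PP, inside NP, inside PP, inside NP, inside S — 9 brackets in all.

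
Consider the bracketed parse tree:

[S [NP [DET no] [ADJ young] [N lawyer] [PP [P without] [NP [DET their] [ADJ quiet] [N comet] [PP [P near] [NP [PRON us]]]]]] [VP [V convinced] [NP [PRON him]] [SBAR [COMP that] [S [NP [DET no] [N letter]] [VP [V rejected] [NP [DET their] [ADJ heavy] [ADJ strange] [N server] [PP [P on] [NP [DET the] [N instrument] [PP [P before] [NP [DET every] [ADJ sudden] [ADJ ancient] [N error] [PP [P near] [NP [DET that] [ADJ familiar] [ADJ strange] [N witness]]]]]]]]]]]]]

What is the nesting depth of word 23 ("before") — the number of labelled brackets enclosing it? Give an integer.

10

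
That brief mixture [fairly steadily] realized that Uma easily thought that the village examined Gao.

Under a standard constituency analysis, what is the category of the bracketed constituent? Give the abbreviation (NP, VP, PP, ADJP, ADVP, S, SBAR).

ADVP

The span is built around the adverb "steadily" — an adverb phrase (ADVP).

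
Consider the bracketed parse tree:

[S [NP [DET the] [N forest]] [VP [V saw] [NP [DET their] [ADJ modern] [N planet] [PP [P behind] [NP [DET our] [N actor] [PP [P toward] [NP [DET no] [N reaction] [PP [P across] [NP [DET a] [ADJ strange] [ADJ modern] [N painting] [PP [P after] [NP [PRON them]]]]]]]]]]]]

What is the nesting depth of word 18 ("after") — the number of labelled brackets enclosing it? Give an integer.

The word sits inside P, which is inside PP, inside NP, inside PP, inside NP, inside PP, inside NP, inside PP, inside NP, inside VP, inside S — 11 brackets in all.

11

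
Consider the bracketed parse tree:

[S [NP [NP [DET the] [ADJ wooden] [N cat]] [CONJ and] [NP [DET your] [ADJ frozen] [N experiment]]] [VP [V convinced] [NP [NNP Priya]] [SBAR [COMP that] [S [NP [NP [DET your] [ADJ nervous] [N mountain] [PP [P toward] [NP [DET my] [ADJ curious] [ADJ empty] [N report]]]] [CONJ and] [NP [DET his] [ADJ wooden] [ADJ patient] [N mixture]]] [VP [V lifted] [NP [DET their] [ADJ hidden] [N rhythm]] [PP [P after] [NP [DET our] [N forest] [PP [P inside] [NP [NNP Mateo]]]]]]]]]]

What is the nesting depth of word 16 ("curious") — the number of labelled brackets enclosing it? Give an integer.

The word sits inside ADJ, which is inside NP, inside PP, inside NP, inside NP, inside S, inside SBAR, inside VP, inside S — 9 brackets in all.

9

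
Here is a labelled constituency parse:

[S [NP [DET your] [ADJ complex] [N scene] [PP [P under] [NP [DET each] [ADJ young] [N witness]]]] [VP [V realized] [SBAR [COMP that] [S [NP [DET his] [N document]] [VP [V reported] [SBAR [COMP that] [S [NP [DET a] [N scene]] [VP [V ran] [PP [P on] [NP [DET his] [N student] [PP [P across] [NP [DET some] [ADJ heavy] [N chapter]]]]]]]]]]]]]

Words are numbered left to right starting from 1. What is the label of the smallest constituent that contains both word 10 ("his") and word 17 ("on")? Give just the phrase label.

S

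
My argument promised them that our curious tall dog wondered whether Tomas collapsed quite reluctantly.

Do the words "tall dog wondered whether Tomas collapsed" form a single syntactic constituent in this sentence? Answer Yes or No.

No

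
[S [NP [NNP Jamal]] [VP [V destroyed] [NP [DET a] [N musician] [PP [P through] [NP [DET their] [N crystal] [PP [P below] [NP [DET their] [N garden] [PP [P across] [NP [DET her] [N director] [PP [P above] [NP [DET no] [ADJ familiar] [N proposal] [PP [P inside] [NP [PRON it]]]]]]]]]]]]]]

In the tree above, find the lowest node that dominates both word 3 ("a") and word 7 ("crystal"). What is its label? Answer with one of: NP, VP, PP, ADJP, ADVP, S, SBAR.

NP

Both words fall inside [NP a musician through their crystal below their garden across her director above no familiar proposal inside it] (words 3–19), and no smaller constituent contains them both. Label: NP.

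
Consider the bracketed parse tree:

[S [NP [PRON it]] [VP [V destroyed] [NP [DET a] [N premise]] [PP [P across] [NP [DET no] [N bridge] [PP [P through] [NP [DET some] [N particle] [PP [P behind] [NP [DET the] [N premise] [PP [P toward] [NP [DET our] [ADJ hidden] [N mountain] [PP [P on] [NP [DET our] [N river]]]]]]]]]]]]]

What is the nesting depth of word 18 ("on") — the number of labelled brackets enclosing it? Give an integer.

12

Path from the root down to the word: S → VP → PP → NP → PP → NP → PP → NP → PP → NP → PP → P. That is 12 enclosing brackets.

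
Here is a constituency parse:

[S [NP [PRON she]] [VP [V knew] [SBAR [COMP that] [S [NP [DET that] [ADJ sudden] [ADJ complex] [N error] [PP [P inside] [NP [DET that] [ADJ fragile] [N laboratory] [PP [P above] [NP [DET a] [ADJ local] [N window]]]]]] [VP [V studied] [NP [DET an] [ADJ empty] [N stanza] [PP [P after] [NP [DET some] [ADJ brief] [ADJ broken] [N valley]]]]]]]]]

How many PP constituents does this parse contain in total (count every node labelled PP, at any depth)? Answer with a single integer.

3

Listing each PP by its span: [PP inside that fragile laboratory above a local window]; [PP above a local window]; [PP after some brief broken valley] — that makes 3.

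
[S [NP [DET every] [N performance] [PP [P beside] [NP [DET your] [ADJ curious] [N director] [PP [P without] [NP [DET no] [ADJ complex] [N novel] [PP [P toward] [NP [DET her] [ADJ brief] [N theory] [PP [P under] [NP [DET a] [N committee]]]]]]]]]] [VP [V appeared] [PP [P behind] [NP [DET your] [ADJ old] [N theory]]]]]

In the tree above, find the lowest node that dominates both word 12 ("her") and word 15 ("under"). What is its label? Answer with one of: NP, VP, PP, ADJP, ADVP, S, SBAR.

NP

Word 12 lies under S → NP → PP → NP → PP → NP → PP → NP → DET; word 15 lies under S → NP → PP → NP → PP → NP → PP → NP → PP → P. The lowest shared node is the NP.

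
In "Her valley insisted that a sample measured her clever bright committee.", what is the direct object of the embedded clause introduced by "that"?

The verb of the embedded clause introduced by "that" is "measured"; its direct object is the NP "her clever bright committee".

her clever bright committee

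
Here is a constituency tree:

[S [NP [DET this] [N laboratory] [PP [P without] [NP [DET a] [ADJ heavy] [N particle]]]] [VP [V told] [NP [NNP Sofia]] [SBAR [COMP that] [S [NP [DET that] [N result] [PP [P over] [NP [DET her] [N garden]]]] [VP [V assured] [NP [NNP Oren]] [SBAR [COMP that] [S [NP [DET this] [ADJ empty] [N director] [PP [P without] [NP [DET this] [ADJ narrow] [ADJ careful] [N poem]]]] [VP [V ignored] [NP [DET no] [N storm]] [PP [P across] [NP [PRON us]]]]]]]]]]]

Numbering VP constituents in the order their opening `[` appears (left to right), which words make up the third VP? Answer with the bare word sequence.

ignored no storm across us

Opening `[VP` markers occur at word positions 7, 15, 26; the third of these opens the constituent [VP ignored no storm across us].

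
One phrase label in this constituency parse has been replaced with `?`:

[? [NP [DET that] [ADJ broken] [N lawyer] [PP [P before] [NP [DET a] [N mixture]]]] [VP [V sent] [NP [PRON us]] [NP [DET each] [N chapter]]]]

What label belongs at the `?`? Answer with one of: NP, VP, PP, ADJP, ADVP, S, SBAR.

S

The `?` node immediately contains: NP, VP. That is the internal structure of a clause, so the label is S.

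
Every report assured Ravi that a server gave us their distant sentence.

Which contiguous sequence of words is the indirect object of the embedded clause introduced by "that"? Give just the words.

"gave" heads the VP of the embedded clause introduced by "that", and "us" is its indirect object.

us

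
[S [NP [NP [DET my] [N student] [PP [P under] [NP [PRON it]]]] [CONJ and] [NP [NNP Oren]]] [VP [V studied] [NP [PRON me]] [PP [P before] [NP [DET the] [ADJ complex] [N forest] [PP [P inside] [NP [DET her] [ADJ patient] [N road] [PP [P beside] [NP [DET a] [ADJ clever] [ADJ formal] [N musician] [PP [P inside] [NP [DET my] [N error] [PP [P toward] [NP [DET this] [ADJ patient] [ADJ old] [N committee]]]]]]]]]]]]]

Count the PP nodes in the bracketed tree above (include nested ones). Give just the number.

6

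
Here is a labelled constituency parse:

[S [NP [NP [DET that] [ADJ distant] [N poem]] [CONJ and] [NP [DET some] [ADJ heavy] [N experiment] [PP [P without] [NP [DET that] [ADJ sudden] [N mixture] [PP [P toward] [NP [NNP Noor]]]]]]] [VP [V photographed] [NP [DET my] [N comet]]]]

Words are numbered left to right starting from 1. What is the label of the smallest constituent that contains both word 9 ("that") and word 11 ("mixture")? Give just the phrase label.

Both words fall inside [NP that sudden mixture toward Noor] (words 9–13), and no smaller constituent contains them both. Label: NP.

NP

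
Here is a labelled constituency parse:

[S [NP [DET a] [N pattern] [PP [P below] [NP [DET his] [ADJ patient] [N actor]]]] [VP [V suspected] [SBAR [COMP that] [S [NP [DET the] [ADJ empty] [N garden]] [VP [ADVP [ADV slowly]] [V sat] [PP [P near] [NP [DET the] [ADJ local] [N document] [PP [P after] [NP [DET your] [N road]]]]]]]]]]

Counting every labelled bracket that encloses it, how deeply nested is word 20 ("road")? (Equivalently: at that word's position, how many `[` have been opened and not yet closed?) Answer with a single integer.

The word sits inside N, which is inside NP, inside PP, inside NP, inside PP, inside VP, inside S, inside SBAR, inside VP, inside S — 10 brackets in all.

10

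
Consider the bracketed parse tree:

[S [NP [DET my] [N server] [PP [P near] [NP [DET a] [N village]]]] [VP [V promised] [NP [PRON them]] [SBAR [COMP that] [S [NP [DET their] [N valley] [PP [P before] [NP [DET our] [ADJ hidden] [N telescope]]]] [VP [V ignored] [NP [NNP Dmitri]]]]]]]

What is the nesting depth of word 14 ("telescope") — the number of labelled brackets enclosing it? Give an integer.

Counting open brackets not yet closed at "telescope": [S [VP [SBAR [S [NP [PP [NP [N = 8.

8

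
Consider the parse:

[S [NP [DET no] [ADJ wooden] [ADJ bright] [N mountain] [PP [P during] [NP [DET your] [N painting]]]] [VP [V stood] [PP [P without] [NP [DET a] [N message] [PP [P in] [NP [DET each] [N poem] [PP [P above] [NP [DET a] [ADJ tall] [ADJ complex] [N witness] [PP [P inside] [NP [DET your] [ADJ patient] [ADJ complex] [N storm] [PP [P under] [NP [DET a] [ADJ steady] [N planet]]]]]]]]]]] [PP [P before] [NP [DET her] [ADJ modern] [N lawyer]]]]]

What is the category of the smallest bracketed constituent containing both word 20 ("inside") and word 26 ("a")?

PP

Both words fall inside [PP inside your patient complex storm under a steady planet] (words 20–28), and no smaller constituent contains them both. Label: PP.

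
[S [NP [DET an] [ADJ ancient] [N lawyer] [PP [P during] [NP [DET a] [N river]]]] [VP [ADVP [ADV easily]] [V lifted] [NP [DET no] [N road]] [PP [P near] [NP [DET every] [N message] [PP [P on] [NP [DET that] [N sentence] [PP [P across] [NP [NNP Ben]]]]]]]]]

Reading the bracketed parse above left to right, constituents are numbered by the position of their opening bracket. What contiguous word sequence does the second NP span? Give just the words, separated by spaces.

a river

The NP opening brackets appear, in order, over: "an ancient lawyer during a river"; "a river"; "no road"; "every message on that sentence across Ben"; "that sentence across Ben"; "Ben". The second one spans "a river".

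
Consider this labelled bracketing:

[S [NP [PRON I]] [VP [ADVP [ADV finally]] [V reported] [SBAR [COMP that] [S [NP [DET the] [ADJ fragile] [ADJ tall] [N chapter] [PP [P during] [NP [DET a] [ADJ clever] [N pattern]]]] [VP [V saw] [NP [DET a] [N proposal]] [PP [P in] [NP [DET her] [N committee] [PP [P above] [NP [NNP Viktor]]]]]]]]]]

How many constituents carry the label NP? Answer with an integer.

6

Scanning left to right, an opening `[NP` appears at word positions 1, 5, 10, 14, 17, 20 — 6 in total.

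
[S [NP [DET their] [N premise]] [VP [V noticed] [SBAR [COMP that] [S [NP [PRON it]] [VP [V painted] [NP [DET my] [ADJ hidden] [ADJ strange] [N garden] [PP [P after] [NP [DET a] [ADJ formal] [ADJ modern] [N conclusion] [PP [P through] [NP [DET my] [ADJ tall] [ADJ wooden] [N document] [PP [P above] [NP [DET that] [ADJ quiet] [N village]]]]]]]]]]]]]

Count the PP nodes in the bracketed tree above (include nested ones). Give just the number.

3

The PP constituents are: [PP after a formal modern conclusion through my tall wooden document above that quiet village]; [PP through my tall wooden document above that quiet village]; [PP above that quiet village]. Total: 3.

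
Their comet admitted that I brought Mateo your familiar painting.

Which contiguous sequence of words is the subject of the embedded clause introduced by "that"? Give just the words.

In the embedded clause introduced by "that" the verb is "brought"; the NP preceding it, "I", is the subject.

I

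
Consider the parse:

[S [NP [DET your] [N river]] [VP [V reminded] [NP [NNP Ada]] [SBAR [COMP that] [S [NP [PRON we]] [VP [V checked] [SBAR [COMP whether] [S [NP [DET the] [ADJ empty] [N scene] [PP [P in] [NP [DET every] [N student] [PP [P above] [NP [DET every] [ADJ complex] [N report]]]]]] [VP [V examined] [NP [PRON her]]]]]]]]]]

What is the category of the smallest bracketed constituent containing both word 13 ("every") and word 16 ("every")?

NP

Both words fall inside [NP every student above every complex report] (words 13–18), and no smaller constituent contains them both. Label: NP.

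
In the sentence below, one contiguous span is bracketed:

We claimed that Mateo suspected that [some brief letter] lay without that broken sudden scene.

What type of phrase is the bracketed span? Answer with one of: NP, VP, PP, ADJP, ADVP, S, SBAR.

The span is built around the noun "letter" — a noun phrase (NP).

NP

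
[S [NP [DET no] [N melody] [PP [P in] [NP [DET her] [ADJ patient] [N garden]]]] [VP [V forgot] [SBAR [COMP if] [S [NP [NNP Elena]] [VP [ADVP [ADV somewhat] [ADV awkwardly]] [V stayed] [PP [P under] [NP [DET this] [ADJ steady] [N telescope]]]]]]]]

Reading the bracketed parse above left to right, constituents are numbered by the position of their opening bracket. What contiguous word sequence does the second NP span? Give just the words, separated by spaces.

In left-to-right order the NP constituents are "no melody in her patient garden"; "her patient garden"; "Elena"; "this steady telescope". Number 2 is "her patient garden".

her patient garden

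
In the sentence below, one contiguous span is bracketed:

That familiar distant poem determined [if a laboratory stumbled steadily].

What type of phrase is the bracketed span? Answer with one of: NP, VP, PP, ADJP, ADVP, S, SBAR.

"if" is the head of the bracketed span, so the span is a subordinate clause: SBAR.

SBAR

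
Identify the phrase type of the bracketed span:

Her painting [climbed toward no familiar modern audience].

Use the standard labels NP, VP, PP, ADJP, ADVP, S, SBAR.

VP

The span is built around the verb "climbed" — a verb phrase (VP).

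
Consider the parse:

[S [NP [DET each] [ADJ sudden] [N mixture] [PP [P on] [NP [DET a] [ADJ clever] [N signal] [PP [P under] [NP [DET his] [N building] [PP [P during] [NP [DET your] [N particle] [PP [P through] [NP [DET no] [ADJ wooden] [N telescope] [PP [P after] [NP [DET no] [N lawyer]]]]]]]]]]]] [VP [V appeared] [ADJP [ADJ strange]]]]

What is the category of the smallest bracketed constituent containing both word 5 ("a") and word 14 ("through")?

Word 5 lies under S → NP → PP → NP → DET; word 14 lies under S → NP → PP → NP → PP → NP → PP → NP → PP → P. The lowest shared node is the NP.

NP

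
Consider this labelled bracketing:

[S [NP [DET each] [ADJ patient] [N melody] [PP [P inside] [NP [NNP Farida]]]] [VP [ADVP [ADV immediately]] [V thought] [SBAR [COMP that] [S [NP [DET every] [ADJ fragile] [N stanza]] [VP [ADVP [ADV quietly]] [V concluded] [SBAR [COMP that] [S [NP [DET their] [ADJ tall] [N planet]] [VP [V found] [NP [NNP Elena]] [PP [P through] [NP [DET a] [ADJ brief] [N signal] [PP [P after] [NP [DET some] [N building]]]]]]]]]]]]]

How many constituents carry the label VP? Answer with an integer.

The VP constituents are: [VP immediately thought that every fragile stanza quietly concluded that their tall planet found Elena through a brief signal after some building]; [VP quietly concluded that their tall planet found Elena through a brief signal after some building]; [VP found Elena through a brief signal after some building]. Total: 3.

3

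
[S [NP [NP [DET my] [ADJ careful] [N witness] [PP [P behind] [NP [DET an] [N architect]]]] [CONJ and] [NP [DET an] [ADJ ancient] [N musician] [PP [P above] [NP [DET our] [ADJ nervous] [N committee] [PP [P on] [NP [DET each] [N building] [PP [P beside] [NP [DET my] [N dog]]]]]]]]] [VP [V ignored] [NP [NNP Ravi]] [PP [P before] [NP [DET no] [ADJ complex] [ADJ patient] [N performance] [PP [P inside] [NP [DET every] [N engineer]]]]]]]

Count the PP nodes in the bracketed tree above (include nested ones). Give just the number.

6

The PP constituents are: [PP behind an architect]; [PP above our nervous committee on each building beside my dog]; [PP on each building beside my dog]; [PP beside my dog]; [PP before no complex patient performance inside every engineer]; [PP inside every engineer]. Total: 6.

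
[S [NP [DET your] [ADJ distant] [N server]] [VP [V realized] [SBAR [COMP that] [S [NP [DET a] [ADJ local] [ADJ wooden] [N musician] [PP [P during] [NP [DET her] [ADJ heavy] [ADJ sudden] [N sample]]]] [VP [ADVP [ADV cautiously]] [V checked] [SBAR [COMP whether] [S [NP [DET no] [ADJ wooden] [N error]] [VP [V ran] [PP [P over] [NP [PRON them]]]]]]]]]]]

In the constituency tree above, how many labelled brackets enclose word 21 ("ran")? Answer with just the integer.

9

Counting open brackets not yet closed at "ran": [S [VP [SBAR [S [VP [SBAR [S [VP [V = 9.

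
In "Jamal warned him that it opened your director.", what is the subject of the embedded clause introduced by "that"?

it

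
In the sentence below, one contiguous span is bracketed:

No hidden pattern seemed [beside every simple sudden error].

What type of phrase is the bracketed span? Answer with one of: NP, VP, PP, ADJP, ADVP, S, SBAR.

PP

The span is built around the preposition "beside" — a prepositional phrase (PP).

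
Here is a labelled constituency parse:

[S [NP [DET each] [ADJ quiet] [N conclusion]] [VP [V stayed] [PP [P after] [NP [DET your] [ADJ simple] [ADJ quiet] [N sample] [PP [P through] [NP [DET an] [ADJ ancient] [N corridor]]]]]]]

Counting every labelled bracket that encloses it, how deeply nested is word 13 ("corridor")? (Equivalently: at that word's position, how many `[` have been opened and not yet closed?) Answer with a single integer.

7

Counting open brackets not yet closed at "corridor": [S [VP [PP [NP [PP [NP [N = 7.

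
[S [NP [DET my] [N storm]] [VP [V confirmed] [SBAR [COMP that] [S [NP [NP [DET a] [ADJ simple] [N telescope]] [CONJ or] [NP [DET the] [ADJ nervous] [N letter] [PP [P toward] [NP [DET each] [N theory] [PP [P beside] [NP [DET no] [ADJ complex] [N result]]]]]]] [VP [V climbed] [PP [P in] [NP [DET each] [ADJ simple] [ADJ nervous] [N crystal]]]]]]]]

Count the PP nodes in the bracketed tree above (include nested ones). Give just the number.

3

Listing each PP by its span: [PP toward each theory beside no complex result]; [PP beside no complex result]; [PP in each simple nervous crystal] — that makes 3.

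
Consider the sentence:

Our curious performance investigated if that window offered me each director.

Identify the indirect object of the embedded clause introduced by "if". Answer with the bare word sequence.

me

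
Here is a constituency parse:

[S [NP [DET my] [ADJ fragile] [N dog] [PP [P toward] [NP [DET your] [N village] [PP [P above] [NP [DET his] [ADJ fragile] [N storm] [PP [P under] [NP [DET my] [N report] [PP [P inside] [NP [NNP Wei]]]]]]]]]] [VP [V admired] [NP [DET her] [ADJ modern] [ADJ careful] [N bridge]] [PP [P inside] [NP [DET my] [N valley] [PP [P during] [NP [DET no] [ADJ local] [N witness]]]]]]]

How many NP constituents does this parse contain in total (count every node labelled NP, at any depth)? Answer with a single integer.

Scanning left to right, an opening `[NP` appears at word positions 1, 5, 8, 12, 15, 17, 22, 25 — 8 in total.

8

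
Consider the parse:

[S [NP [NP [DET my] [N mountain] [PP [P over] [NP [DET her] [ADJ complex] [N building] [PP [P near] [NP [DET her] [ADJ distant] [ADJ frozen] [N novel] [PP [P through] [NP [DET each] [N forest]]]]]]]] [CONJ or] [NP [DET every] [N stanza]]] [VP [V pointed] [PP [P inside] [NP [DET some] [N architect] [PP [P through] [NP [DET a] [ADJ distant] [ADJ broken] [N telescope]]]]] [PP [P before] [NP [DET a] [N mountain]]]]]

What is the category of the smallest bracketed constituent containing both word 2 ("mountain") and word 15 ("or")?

NP

Word 2 lies under S → NP → NP → N; word 15 lies under S → NP → CONJ. The lowest shared node is the NP.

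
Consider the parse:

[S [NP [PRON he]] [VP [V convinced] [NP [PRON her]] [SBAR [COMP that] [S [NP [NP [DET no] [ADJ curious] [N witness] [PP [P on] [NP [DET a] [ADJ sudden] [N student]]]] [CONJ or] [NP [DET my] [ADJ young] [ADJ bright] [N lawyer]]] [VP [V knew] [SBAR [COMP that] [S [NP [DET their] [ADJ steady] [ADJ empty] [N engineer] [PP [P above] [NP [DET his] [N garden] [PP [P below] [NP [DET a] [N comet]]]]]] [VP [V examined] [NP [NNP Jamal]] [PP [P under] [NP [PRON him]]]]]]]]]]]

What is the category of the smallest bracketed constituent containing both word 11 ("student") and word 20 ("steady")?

S

The smallest bracket enclosing both words is [S no curious witness on a sudden student or my young bright lawyer knew that their steady empty engineer above his garden below a comet examined Jamal under him], so the label is S.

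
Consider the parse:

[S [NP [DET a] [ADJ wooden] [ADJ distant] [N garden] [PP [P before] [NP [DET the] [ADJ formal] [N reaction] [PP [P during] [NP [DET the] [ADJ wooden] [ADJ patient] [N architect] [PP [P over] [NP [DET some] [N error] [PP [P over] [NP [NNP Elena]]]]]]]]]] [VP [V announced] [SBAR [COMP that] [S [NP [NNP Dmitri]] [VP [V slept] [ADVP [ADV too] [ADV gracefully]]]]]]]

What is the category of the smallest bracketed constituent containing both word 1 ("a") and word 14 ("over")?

NP

Both words fall inside [NP a wooden distant garden before the formal reaction during the wooden patient architect over some error over Elena] (words 1–18), and no smaller constituent contains them both. Label: NP.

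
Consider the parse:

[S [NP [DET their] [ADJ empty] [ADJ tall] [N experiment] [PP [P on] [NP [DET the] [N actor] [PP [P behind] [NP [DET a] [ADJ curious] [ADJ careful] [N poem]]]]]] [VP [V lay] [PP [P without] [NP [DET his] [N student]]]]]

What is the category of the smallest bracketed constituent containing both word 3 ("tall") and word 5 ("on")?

The smallest bracket enclosing both words is [NP their empty tall experiment on the actor behind a curious careful poem], so the label is NP.

NP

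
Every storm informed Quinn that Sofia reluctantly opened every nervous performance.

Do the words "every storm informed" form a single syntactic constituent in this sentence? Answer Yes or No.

No

The smallest constituent containing the whole sequence is the clause [S every storm informed Quinn that Sofia reluctantly opened every nervous performance], but the sequence is only part of it — it straddles the boundary between noun phrase "every storm" and verb phrase "informed Quinn that Sofia reluctantly opened every nervous performance".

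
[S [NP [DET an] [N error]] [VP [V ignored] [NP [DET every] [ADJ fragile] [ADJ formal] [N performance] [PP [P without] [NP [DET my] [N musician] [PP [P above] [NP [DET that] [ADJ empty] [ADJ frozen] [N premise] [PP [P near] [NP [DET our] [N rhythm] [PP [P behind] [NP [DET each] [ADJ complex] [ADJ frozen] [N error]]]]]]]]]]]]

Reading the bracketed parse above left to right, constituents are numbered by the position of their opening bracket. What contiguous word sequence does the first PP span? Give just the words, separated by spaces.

The PP opening brackets appear, in order, over: "without my musician above that empty frozen premise near our rhythm behind each complex frozen error"; "above that empty frozen premise near our rhythm behind each complex frozen error"; "near our rhythm behind each complex frozen error"; "behind each complex frozen error". The first one spans "without my musician above that empty frozen premise near our rhythm behind each complex frozen error".

without my musician above that empty frozen premise near our rhythm behind each complex frozen error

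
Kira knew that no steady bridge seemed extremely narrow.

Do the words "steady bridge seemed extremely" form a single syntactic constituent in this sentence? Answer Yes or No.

No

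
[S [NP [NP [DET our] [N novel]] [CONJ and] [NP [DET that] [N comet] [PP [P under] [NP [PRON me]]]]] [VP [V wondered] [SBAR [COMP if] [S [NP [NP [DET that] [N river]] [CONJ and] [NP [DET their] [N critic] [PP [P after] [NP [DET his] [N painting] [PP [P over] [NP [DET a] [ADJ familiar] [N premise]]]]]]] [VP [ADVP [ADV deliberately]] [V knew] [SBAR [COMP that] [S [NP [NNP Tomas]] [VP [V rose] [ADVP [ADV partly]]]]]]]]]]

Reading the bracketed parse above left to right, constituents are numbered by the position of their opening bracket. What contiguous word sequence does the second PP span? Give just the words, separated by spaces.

The PP opening brackets appear, in order, over: "under me"; "after his painting over a familiar premise"; "over a familiar premise". The second one spans "after his painting over a familiar premise".

after his painting over a familiar premise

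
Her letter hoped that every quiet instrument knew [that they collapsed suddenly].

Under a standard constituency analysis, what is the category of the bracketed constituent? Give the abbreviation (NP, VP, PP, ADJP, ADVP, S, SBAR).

SBAR

The bracketed span "that they collapsed suddenly" is headed by "that", making it a subordinate clause (SBAR).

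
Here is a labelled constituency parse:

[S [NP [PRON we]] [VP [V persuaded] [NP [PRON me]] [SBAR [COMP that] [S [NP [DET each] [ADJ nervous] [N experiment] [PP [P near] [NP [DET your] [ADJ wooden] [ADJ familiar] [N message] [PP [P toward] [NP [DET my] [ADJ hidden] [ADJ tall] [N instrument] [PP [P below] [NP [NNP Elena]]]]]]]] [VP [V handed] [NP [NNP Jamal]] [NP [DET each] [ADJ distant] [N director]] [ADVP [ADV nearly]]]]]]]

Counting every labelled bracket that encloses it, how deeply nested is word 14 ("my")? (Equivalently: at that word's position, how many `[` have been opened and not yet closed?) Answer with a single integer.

10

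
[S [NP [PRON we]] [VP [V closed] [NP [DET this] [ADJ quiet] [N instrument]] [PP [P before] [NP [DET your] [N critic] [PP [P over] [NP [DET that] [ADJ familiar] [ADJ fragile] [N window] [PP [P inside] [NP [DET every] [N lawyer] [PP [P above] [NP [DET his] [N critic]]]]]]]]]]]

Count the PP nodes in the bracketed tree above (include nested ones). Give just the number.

4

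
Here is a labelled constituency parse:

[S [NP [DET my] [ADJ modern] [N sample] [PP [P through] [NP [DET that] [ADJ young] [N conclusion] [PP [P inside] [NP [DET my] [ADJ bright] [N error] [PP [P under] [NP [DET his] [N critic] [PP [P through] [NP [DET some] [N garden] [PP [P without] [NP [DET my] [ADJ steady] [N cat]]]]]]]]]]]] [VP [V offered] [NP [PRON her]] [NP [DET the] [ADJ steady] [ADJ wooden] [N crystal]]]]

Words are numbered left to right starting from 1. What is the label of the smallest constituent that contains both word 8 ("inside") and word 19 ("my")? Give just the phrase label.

Both words fall inside [PP inside my bright error under his critic through some garden without my steady cat] (words 8–21), and no smaller constituent contains them both. Label: PP.

PP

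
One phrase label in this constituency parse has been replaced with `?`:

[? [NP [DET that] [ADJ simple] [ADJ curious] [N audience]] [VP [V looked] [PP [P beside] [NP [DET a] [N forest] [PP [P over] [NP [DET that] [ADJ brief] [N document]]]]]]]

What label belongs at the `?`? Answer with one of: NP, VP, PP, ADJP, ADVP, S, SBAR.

S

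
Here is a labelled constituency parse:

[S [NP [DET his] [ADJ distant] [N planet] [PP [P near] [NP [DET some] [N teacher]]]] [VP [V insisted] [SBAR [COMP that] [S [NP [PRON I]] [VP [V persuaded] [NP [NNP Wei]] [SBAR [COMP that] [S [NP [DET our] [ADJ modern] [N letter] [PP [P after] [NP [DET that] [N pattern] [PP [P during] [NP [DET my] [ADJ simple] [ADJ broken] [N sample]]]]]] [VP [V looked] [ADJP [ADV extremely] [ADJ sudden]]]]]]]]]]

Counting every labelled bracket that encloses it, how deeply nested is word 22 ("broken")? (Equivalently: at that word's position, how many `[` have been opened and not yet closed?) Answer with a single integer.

13

Counting open brackets not yet closed at "broken": [S [VP [SBAR [S [VP [SBAR [S [NP [PP [NP [PP [NP [ADJ = 13.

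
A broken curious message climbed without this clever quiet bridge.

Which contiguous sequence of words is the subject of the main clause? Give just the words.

a broken curious message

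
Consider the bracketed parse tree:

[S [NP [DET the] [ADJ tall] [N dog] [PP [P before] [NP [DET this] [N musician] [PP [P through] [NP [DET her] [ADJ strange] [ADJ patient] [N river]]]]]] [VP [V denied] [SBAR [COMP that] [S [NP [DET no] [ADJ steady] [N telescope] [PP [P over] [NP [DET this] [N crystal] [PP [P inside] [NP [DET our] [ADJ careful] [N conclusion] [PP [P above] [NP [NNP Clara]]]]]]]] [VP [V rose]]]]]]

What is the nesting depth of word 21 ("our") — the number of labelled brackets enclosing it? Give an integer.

Counting open brackets not yet closed at "our": [S [VP [SBAR [S [NP [PP [NP [PP [NP [DET = 10.

10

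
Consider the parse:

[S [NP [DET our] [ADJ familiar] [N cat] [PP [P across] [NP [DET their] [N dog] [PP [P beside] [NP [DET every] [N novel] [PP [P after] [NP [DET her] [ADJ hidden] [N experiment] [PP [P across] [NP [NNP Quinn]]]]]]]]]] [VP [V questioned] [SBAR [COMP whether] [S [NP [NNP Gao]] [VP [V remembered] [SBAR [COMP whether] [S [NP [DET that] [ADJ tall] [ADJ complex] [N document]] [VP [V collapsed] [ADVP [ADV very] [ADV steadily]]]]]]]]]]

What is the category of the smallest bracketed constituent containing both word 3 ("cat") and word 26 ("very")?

S

The smallest bracket enclosing both words is [S our familiar cat across their dog beside every novel after her hidden experiment across Quinn questioned whether Gao remembered whether that tall complex document collapsed very steadily], so the label is S.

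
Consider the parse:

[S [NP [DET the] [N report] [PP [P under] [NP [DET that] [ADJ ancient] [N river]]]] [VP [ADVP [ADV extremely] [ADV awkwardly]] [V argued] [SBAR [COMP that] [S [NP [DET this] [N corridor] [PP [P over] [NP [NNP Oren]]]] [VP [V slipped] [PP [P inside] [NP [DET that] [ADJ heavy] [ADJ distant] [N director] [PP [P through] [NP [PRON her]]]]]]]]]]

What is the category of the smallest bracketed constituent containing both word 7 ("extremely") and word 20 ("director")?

Both words fall inside [VP extremely awkwardly argued that this corridor over Oren slipped inside that heavy distant director through her] (words 7–22), and no smaller constituent contains them both. Label: VP.

VP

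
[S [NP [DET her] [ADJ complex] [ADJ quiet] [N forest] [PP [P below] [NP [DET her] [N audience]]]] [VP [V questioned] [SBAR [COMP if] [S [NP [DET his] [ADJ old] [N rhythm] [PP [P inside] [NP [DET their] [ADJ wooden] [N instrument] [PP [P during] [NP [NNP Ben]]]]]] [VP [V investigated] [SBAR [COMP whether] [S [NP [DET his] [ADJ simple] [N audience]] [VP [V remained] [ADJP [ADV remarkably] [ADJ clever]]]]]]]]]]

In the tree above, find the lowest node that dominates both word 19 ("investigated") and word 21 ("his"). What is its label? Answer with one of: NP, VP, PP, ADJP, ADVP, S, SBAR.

VP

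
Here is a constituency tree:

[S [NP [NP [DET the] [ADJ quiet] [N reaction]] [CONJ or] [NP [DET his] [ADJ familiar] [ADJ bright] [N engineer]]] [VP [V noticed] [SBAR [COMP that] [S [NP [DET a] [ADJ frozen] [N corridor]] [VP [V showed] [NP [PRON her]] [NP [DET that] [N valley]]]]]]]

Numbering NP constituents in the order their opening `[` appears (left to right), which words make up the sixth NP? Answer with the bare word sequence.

that valley

In left-to-right order the NP constituents are "the quiet reaction or his familiar bright engineer"; "the quiet reaction"; "his familiar bright engineer"; "a frozen corridor"; "her"; "that valley". Number 6 is "that valley".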